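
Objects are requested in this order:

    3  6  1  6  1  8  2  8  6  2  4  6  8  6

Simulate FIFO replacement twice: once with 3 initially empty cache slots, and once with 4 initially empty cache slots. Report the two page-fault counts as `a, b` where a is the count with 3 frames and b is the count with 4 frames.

3 frames: F F F . . F F . F . F . F . → 8 faults.
4 frames: F F F . . F F . . . F F . . → 7 faults.
7 < 8: adding a frame reduced faults, as is typical.

8, 7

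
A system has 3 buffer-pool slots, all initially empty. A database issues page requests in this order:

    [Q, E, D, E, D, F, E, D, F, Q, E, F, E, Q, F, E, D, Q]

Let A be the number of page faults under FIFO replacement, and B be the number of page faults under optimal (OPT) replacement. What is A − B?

Under FIFO: F F F . . F . . . F F . . . . . F . → 7 faults.
Under OPT: F F F . . F . . . F . . . . . . F . → 6 faults.
A − B = 7 − 6 = 1.

1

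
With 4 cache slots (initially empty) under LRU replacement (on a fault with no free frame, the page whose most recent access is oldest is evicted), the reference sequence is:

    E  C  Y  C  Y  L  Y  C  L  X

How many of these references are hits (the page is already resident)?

5

E: miss, frames (E)
C: miss, frames (E C)
Y: miss, frames (E C Y)
C: hit
Y: hit
L: miss, frames (E C Y L)
Y: hit
C: hit
L: hit
X: miss, evict E, frames (Y C L X)
Hits: 5.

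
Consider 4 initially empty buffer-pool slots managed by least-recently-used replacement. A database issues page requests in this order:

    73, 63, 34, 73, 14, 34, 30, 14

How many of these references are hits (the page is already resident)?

3

73 -> miss, frames (73)
63 -> miss, frames (73 63)
34 -> miss, frames (73 63 34)
73 -> hit
14 -> miss, frames (63 34 73 14)
34 -> hit
30 -> miss, evict 63, frames (73 14 34 30)
14 -> hit
Hits: 3.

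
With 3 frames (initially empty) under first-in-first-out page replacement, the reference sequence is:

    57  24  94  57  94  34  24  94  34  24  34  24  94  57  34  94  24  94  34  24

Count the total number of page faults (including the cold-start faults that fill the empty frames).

8

57: fault, frames [57]
24: fault, frames [57, 24]
94: fault, frames [57, 24, 94]
57: hit
94: hit
34: fault, evict 57, frames [24, 94, 34]
24: hit
94: hit
34: hit
24: hit
34: hit
24: hit
94: hit
57: fault, evict 24, frames [94, 34, 57]
34: hit
94: hit
24: fault, evict 94, frames [34, 57, 24]
94: fault, evict 34, frames [57, 24, 94]
34: fault, evict 57, frames [24, 94, 34]
24: hit
Page faults: 8.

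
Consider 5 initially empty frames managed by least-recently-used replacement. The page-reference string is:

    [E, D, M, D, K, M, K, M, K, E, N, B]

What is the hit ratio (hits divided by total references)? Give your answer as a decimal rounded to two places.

0.50

E -> fault, frames {E}
D -> fault, frames {E,D}
M -> fault, frames {E,D,M}
D -> hit
K -> fault, frames {E,M,D,K}
M -> hit
K -> hit
M -> hit
K -> hit
E -> hit
N -> fault, frames {D,M,K,E,N}
B -> fault, evict D, frames {M,K,E,N,B}
Hits: 6 of 12 references → 6/12 = 0.5000.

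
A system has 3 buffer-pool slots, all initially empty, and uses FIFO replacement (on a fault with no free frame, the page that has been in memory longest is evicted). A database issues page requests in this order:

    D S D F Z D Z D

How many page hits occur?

3

D → fault, frames {D}
S → fault, frames {D,S}
D → hit
F → fault, frames {D,S,F}
Z → fault, evict D, frames {S,F,Z}
D → fault, evict S, frames {F,Z,D}
Z → hit
D → hit
Hits: 3.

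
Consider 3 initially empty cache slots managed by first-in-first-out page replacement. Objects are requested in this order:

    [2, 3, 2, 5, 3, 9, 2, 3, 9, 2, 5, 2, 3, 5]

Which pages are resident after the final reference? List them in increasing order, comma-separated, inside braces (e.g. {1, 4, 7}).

2 → fault, frames {2}
3 → fault, frames {2,3}
2 → hit
5 → fault, frames {2,3,5}
3 → hit
9 → fault, evict 2, frames {3,5,9}
2 → fault, evict 3, frames {5,9,2}
3 → fault, evict 5, frames {9,2,3}
9 → hit
2 → hit
5 → fault, evict 9, frames {2,3,5}
2 → hit
3 → hit
5 → hit

{2, 3, 5}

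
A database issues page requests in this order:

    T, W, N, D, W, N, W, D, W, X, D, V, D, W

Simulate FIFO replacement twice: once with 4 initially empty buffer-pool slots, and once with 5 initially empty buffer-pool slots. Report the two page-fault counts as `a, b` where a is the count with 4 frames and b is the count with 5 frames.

7, 6

4 frames: F F F F . . . . . F . F . F → 7 faults.
5 frames: F F F F . . . . . F . F . . → 6 faults.
6 < 7: adding a frame reduced faults, as is typical.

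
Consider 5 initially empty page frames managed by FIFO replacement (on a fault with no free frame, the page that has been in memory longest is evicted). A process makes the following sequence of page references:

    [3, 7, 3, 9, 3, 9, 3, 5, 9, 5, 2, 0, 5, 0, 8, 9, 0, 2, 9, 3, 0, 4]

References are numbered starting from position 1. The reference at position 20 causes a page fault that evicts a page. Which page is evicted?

pos 1: 3: miss, frames (3)
pos 2: 7: miss, frames (3 7)
pos 3: 3: hit
pos 4: 9: miss, frames (3 7 9)
pos 5: 3: hit
pos 6: 9: hit
pos 7: 3: hit
pos 8: 5: miss, frames (3 7 9 5)
pos 9: 9: hit
pos 10: 5: hit
pos 11: 2: miss, frames (3 7 9 5 2)
pos 12: 0: miss, evict 3, frames (7 9 5 2 0)
pos 13: 5: hit
pos 14: 0: hit
pos 15: 8: miss, evict 7, frames (9 5 2 0 8)
pos 16: 9: hit
pos 17: 0: hit
pos 18: 2: hit
pos 19: 9: hit
pos 20: 3: miss, evict 9, frames (5 2 0 8 3)
At position 20, page 9 is evicted.

9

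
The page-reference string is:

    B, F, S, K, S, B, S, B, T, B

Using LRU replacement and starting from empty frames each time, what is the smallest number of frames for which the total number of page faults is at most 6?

f=1: 10 faults
f=2: 6 faults
f=3: 6 faults
f=4: 5 faults
f=5: 5 faults
Smallest f with faults ≤ 6 is 2.

2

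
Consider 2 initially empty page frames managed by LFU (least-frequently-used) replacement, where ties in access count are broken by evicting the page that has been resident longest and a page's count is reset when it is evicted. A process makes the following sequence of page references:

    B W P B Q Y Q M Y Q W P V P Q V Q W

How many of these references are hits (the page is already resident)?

B → miss, frames [B]
W → miss, frames [B, W]
P → miss, evict B, frames [W, P]
B → miss, evict W, frames [P, B]
Q → miss, evict P, frames [B, Q]
Y → miss, evict B, frames [Q, Y]
Q → hit
M → miss, evict Y, frames [Q, M]
Y → miss, evict M, frames [Q, Y]
Q → hit
W → miss, evict Y, frames [Q, W]
P → miss, evict W, frames [Q, P]
V → miss, evict P, frames [Q, V]
P → miss, evict V, frames [Q, P]
Q → hit
V → miss, evict P, frames [Q, V]
Q → hit
W → miss, evict V, frames [Q, W]
Hits: 4.

4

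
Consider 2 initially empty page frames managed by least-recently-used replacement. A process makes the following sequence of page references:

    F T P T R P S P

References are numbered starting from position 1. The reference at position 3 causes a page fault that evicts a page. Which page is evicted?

pos 1: F: fault, frames [F]
pos 2: T: fault, frames [F, T]
pos 3: P: fault, evict F, frames [T, P]
At position 3, page F is evicted.

F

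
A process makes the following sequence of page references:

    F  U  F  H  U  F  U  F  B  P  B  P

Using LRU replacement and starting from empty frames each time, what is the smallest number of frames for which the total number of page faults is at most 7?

f=1: 12 faults
f=2: 7 faults
f=3: 5 faults
f=4: 5 faults
f=5: 5 faults
Smallest f with faults ≤ 7 is 2.

2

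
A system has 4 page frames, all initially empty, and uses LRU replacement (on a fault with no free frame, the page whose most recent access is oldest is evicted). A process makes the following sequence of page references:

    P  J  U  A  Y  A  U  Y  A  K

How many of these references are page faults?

P → miss, frames (P)
J → miss, frames (P J)
U → miss, frames (P J U)
A → miss, frames (P J U A)
Y → miss, evict P, frames (J U A Y)
A → hit
U → hit
Y → hit
A → hit
K → miss, evict J, frames (U Y A K)
Page faults: 6.

6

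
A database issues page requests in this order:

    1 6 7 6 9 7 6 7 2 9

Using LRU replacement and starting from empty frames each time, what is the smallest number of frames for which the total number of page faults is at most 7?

3

f=1: 10 faults
f=2: 8 faults
f=3: 6 faults
f=4: 5 faults
f=5: 5 faults
Smallest f with faults ≤ 7 is 3.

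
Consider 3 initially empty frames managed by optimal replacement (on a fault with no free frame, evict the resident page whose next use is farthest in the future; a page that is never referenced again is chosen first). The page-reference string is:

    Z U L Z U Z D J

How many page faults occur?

5

Z: fault, frames [Z]
U: fault, frames [Z, U]
L: fault, frames [Z, U, L]
Z: hit
U: hit
Z: hit
D: fault, evict L, frames [Z, U, D]
J: fault, evict D, frames [Z, U, J]
Page faults: 5.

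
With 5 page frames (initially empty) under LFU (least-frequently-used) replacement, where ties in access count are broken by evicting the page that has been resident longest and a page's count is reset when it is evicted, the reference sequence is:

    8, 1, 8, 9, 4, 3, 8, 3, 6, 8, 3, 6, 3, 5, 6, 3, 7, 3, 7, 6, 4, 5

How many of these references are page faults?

8 → fault, frames {8}
1 → fault, frames {8,1}
8 → hit
9 → fault, frames {8,1,9}
4 → fault, frames {8,1,9,4}
3 → fault, frames {8,1,9,4,3}
8 → hit
3 → hit
6 → fault, evict 1, frames {8,9,4,3,6}
8 → hit
3 → hit
6 → hit
3 → hit
5 → fault, evict 9, frames {8,4,3,6,5}
6 → hit
3 → hit
7 → fault, evict 4, frames {8,3,6,5,7}
3 → hit
7 → hit
6 → hit
4 → fault, evict 5, frames {8,3,6,7,4}
5 → fault, evict 4, frames {8,3,6,7,5}
Page faults: 10.

10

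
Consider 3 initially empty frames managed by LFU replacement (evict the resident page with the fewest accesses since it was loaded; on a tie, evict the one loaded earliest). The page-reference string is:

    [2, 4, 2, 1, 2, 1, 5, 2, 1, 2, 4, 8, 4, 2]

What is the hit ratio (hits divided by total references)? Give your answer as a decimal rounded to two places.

0.50

2 -> fault, frames {2}
4 -> fault, frames {2,4}
2 -> hit
1 -> fault, frames {2,4,1}
2 -> hit
1 -> hit
5 -> fault, evict 4, frames {2,1,5}
2 -> hit
1 -> hit
2 -> hit
4 -> fault, evict 5, frames {2,1,4}
8 -> fault, evict 4, frames {2,1,8}
4 -> fault, evict 8, frames {2,1,4}
2 -> hit
Hits: 7 of 14 references → 7/14 = 0.5000.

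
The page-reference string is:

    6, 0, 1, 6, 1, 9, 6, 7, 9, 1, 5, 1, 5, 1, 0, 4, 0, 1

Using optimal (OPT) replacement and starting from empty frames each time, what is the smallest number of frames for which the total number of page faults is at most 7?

f=1: 18 faults
f=2: 10 faults
f=3: 8 faults
f=4: 7 faults
f=5: 7 faults
f=6: 7 faults
f=7: 7 faults
Smallest f with faults ≤ 7 is 4.

4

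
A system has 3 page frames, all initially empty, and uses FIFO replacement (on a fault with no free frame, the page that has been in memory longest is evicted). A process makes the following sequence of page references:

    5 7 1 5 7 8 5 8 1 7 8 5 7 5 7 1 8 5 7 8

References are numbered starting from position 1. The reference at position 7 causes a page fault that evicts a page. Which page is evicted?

7

pos 1: 5: miss, frames [5]
pos 2: 7: miss, frames [5, 7]
pos 3: 1: miss, frames [5, 7, 1]
pos 4: 5: hit
pos 5: 7: hit
pos 6: 8: miss, evict 5, frames [7, 1, 8]
pos 7: 5: miss, evict 7, frames [1, 8, 5]
At position 7, page 7 is evicted.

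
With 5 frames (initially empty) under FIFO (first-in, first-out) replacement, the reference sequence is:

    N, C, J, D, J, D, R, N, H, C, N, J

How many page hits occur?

5

N -> fault, frames (N)
C -> fault, frames (N C)
J -> fault, frames (N C J)
D -> fault, frames (N C J D)
J -> hit
D -> hit
R -> fault, frames (N C J D R)
N -> hit
H -> fault, evict N, frames (C J D R H)
C -> hit
N -> fault, evict C, frames (J D R H N)
J -> hit
Hits: 5.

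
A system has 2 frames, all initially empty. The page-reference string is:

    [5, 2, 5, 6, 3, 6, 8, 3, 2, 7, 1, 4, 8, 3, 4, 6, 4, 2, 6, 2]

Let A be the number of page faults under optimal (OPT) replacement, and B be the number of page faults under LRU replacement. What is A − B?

Under OPT: F F . F F . F . F F F F . F . F . F . . → 12 faults.
Under LRU: F F . F F . F F F F F F F F F F . F F . → 16 faults.
A − B = 12 − 16 = -4.

-4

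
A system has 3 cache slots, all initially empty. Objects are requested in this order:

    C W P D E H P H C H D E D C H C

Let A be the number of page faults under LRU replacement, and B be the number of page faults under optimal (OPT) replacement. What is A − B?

3

Under LRU: F F F F F F F . F . F F . F F . → 12 faults.
Under OPT: F F F F F F . . . . F F . . F . → 9 faults.
A − B = 12 − 9 = 3.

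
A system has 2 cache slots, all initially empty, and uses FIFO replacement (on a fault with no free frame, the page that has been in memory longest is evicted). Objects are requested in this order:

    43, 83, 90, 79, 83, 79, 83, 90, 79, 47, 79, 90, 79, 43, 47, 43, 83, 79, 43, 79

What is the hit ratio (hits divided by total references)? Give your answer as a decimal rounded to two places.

43 -> fault, frames [43]
83 -> fault, frames [43, 83]
90 -> fault, evict 43, frames [83, 90]
79 -> fault, evict 83, frames [90, 79]
83 -> fault, evict 90, frames [79, 83]
79 -> hit
83 -> hit
90 -> fault, evict 79, frames [83, 90]
79 -> fault, evict 83, frames [90, 79]
47 -> fault, evict 90, frames [79, 47]
79 -> hit
90 -> fault, evict 79, frames [47, 90]
79 -> fault, evict 47, frames [90, 79]
43 -> fault, evict 90, frames [79, 43]
47 -> fault, evict 79, frames [43, 47]
43 -> hit
83 -> fault, evict 43, frames [47, 83]
79 -> fault, evict 47, frames [83, 79]
43 -> fault, evict 83, frames [79, 43]
79 -> hit
Hits: 5 of 20 references → 5/20 = 0.2500.

0.25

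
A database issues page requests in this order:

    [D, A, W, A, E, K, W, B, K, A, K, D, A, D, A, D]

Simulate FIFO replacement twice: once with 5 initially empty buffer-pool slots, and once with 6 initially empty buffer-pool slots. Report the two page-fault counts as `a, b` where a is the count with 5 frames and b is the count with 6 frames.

5 frames: F F F . F F . F . . . F F . . . → 8 faults.
6 frames: F F F . F F . F . . . . . . . . → 6 faults.
6 < 8: adding a frame reduced faults, as is typical.

8, 6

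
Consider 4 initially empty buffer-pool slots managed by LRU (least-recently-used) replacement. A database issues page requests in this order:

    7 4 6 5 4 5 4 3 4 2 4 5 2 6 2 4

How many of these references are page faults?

7: miss, frames [7]
4: miss, frames [7, 4]
6: miss, frames [7, 4, 6]
5: miss, frames [7, 4, 6, 5]
4: hit
5: hit
4: hit
3: miss, evict 7, frames [6, 5, 4, 3]
4: hit
2: miss, evict 6, frames [5, 3, 4, 2]
4: hit
5: hit
2: hit
6: miss, evict 3, frames [4, 5, 2, 6]
2: hit
4: hit
Page faults: 7.

7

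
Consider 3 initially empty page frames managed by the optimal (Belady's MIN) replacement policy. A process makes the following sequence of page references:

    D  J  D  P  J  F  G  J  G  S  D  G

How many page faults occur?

D: fault, frames (D)
J: fault, frames (D J)
D: hit
P: fault, frames (D J P)
J: hit
F: fault, evict P, frames (D J F)
G: fault, evict F, frames (D J G)
J: hit
G: hit
S: fault, evict J, frames (D G S)
D: hit
G: hit
Page faults: 6.

6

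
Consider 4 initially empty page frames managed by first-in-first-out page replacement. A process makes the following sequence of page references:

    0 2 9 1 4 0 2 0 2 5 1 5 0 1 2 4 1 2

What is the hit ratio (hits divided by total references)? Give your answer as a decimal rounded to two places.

0 → miss, frames (0)
2 → miss, frames (0 2)
9 → miss, frames (0 2 9)
1 → miss, frames (0 2 9 1)
4 → miss, evict 0, frames (2 9 1 4)
0 → miss, evict 2, frames (9 1 4 0)
2 → miss, evict 9, frames (1 4 0 2)
0 → hit
2 → hit
5 → miss, evict 1, frames (4 0 2 5)
1 → miss, evict 4, frames (0 2 5 1)
5 → hit
0 → hit
1 → hit
2 → hit
4 → miss, evict 0, frames (2 5 1 4)
1 → hit
2 → hit
Hits: 8 of 18 references → 8/18 = 0.4444.

0.44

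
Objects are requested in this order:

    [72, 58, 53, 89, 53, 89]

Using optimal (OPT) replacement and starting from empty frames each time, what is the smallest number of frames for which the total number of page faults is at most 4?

2

f=1: 6 faults
f=2: 4 faults
f=3: 4 faults
f=4: 4 faults
Smallest f with faults ≤ 4 is 2.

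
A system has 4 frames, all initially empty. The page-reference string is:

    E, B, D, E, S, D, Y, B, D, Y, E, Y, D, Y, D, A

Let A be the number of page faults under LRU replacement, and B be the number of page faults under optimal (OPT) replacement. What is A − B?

Under LRU: F F F . F . F F . . F . . . . F → 8 faults.
Under OPT: F F F . F . F . . . . . . . . F → 6 faults.
A − B = 8 − 6 = 2.

2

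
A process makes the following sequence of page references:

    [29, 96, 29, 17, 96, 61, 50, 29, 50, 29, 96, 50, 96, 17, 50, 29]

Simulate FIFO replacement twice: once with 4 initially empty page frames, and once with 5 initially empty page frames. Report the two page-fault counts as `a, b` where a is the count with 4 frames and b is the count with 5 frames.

8, 5

4 frames: F F . F . F F F . . F . . F . . → 8 faults.
5 frames: F F . F . F F . . . . . . . . . → 5 faults.
5 < 8: adding a frame reduced faults, as is typical.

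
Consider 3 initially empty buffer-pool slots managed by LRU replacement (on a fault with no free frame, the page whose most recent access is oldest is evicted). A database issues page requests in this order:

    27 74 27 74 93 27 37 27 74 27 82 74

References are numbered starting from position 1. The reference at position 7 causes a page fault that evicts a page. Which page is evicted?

pos 1: 27 -> miss, frames (27)
pos 2: 74 -> miss, frames (27 74)
pos 3: 27 -> hit
pos 4: 74 -> hit
pos 5: 93 -> miss, frames (27 74 93)
pos 6: 27 -> hit
pos 7: 37 -> miss, evict 74, frames (93 27 37)
At position 7, page 74 is evicted.

74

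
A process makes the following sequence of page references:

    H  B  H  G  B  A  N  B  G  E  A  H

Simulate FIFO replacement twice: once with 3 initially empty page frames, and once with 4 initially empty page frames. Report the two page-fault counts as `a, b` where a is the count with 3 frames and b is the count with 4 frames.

3 frames: F F . F . F F F F F F F → 10 faults.
4 frames: F F . F . F F . . F . F → 7 faults.
7 < 10: adding a frame reduced faults, as is typical.

10, 7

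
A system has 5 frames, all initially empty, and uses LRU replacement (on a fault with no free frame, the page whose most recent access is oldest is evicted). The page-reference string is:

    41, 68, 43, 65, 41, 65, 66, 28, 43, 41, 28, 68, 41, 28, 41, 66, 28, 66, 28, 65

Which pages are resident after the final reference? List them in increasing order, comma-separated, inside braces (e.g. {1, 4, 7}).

41: miss, frames [41]
68: miss, frames [41, 68]
43: miss, frames [41, 68, 43]
65: miss, frames [41, 68, 43, 65]
41: hit
65: hit
66: miss, frames [68, 43, 41, 65, 66]
28: miss, evict 68, frames [43, 41, 65, 66, 28]
43: hit
41: hit
28: hit
68: miss, evict 65, frames [66, 43, 41, 28, 68]
41: hit
28: hit
41: hit
66: hit
28: hit
66: hit
28: hit
65: miss, evict 43, frames [68, 41, 66, 28, 65]

{28, 41, 65, 66, 68}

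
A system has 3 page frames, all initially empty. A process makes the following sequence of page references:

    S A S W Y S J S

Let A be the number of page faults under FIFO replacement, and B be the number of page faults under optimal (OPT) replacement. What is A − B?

1

Under FIFO: F F . F F F F . → 6 faults.
Under OPT: F F . F F . F . → 5 faults.
A − B = 6 − 5 = 1.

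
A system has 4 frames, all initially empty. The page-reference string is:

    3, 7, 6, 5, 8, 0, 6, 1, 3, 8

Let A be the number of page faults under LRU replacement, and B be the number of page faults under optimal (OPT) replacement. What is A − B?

2

Under LRU: F F F F F F . F F F → 9 faults.
Under OPT: F F F F F F . F . . → 7 faults.
A − B = 9 − 7 = 2.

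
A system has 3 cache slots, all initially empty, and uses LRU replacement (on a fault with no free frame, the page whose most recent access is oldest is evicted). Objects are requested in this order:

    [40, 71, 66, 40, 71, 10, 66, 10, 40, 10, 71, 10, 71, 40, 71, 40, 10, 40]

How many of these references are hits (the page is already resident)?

11

40 -> miss, frames [40]
71 -> miss, frames [40, 71]
66 -> miss, frames [40, 71, 66]
40 -> hit
71 -> hit
10 -> miss, evict 66, frames [40, 71, 10]
66 -> miss, evict 40, frames [71, 10, 66]
10 -> hit
40 -> miss, evict 71, frames [66, 10, 40]
10 -> hit
71 -> miss, evict 66, frames [40, 10, 71]
10 -> hit
71 -> hit
40 -> hit
71 -> hit
40 -> hit
10 -> hit
40 -> hit
Hits: 11.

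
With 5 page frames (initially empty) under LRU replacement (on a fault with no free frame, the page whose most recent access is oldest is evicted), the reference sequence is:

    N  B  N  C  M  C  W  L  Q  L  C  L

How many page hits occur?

N: fault, frames (N)
B: fault, frames (N B)
N: hit
C: fault, frames (B N C)
M: fault, frames (B N C M)
C: hit
W: fault, frames (B N M C W)
L: fault, evict B, frames (N M C W L)
Q: fault, evict N, frames (M C W L Q)
L: hit
C: hit
L: hit
Hits: 5.

5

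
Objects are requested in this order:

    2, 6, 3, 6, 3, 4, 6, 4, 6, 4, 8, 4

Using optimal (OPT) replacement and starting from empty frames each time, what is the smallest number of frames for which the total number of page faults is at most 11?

2

f=1: 12 faults
f=2: 5 faults
f=3: 5 faults
f=4: 5 faults
f=5: 5 faults
Smallest f with faults ≤ 11 is 2.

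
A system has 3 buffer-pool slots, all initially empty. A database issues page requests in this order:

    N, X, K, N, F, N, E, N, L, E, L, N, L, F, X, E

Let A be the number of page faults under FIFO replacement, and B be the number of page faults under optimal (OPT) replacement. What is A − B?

2

Under FIFO: F F F . F F F . F . . . . F F F → 10 faults.
Under OPT: F F F . F . F . F . . . . F F . → 8 faults.
A − B = 10 − 8 = 2.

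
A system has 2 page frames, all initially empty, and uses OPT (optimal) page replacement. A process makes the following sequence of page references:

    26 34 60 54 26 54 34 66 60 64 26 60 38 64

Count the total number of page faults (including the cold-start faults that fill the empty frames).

10

26 -> miss, frames (26)
34 -> miss, frames (26 34)
60 -> miss, evict 34, frames (26 60)
54 -> miss, evict 60, frames (26 54)
26 -> hit
54 -> hit
34 -> miss, evict 54, frames (26 34)
66 -> miss, evict 34, frames (26 66)
60 -> miss, evict 66, frames (26 60)
64 -> miss, evict 60, frames (26 64)
26 -> hit
60 -> miss, evict 26, frames (64 60)
38 -> miss, evict 60, frames (64 38)
64 -> hit
Page faults: 10.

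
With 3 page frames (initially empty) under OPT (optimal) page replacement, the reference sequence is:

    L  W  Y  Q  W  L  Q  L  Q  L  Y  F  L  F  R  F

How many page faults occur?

L: fault, frames [L]
W: fault, frames [L, W]
Y: fault, frames [L, W, Y]
Q: fault, evict Y, frames [L, W, Q]
W: hit
L: hit
Q: hit
L: hit
Q: hit
L: hit
Y: fault, evict Q, frames [L, W, Y]
F: fault, evict Y, frames [L, W, F]
L: hit
F: hit
R: fault, evict W, frames [L, F, R]
F: hit
Page faults: 7.

7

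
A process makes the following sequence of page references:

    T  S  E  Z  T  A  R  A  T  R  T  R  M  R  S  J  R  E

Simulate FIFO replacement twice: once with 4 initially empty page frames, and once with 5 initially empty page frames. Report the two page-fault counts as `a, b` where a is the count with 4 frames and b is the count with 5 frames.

4 frames: F F F F . F F . F . . . F . F F F F → 12 faults.
5 frames: F F F F . F F . F . . . F . F F . F → 11 faults.
11 < 12: adding a frame reduced faults, as is typical.

12, 11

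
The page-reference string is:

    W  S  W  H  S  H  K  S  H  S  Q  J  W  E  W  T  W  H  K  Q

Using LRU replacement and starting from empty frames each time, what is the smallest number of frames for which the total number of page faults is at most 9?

7

f=1: 20 faults
f=2: 15 faults
f=3: 12 faults
f=4: 12 faults
f=5: 12 faults
f=6: 11 faults
f=7: 9 faults
f=8: 8 faults
Smallest f with faults ≤ 9 is 7.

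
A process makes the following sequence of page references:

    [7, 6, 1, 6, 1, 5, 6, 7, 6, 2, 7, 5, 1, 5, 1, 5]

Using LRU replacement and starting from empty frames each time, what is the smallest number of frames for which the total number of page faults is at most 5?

f=1: 16 faults
f=2: 10 faults
f=3: 8 faults
f=4: 6 faults
f=5: 5 faults
Smallest f with faults ≤ 5 is 5.

5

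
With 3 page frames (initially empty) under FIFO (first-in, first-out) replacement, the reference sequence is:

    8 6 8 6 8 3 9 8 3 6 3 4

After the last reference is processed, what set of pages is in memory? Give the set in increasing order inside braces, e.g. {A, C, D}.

8 -> fault, frames {8}
6 -> fault, frames {8,6}
8 -> hit
6 -> hit
8 -> hit
3 -> fault, frames {8,6,3}
9 -> fault, evict 8, frames {6,3,9}
8 -> fault, evict 6, frames {3,9,8}
3 -> hit
6 -> fault, evict 3, frames {9,8,6}
3 -> fault, evict 9, frames {8,6,3}
4 -> fault, evict 8, frames {6,3,4}

{3, 4, 6}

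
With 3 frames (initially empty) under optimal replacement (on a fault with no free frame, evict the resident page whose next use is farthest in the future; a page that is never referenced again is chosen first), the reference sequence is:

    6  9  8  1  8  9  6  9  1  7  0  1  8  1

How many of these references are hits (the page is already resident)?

6

6 → miss, frames (6)
9 → miss, frames (6 9)
8 → miss, frames (6 9 8)
1 → miss, evict 6, frames (9 8 1)
8 → hit
9 → hit
6 → miss, evict 8, frames (9 1 6)
9 → hit
1 → hit
7 → miss, evict 6, frames (9 1 7)
0 → miss, evict 7, frames (9 1 0)
1 → hit
8 → miss, evict 0, frames (9 1 8)
1 → hit
Hits: 6.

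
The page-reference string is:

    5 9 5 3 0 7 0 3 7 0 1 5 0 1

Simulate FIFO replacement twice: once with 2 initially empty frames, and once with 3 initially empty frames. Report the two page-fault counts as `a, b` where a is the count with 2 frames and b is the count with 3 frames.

2 frames: F F . F F F . F . F F F F F → 11 faults.
3 frames: F F . F F F . . . . F F F . → 8 faults.
8 < 11: adding a frame reduced faults, as is typical.

11, 8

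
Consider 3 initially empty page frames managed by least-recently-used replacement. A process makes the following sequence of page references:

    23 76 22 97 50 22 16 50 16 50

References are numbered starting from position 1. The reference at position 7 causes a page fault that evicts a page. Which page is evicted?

97

pos 1: 23: fault, frames [23]
pos 2: 76: fault, frames [23, 76]
pos 3: 22: fault, frames [23, 76, 22]
pos 4: 97: fault, evict 23, frames [76, 22, 97]
pos 5: 50: fault, evict 76, frames [22, 97, 50]
pos 6: 22: hit
pos 7: 16: fault, evict 97, frames [50, 22, 16]
At position 7, page 97 is evicted.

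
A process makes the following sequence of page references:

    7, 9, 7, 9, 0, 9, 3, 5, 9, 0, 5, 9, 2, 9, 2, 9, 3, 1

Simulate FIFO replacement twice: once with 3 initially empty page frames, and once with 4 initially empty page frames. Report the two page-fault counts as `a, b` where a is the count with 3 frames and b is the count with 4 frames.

3 frames: F F . . F . F F F F . . F . . . F F → 10 faults.
4 frames: F F . . F . F F . . . . F F . . . F → 8 faults.
8 < 10: adding a frame reduced faults, as is typical.

10, 8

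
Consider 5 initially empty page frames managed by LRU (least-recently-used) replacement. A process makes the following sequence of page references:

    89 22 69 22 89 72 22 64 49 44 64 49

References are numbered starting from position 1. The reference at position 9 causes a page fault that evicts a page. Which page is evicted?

pos 1: 89 -> fault, frames (89)
pos 2: 22 -> fault, frames (89 22)
pos 3: 69 -> fault, frames (89 22 69)
pos 4: 22 -> hit
pos 5: 89 -> hit
pos 6: 72 -> fault, frames (69 22 89 72)
pos 7: 22 -> hit
pos 8: 64 -> fault, frames (69 89 72 22 64)
pos 9: 49 -> fault, evict 69, frames (89 72 22 64 49)
At position 9, page 69 is evicted.

69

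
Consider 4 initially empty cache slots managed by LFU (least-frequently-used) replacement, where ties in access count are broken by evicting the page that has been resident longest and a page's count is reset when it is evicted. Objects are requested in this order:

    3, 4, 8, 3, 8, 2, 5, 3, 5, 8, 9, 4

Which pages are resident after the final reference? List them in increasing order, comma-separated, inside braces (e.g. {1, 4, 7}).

{3, 4, 5, 8}

3 → fault, frames [3]
4 → fault, frames [3, 4]
8 → fault, frames [3, 4, 8]
3 → hit
8 → hit
2 → fault, frames [3, 4, 8, 2]
5 → fault, evict 4, frames [3, 8, 2, 5]
3 → hit
5 → hit
8 → hit
9 → fault, evict 2, frames [3, 8, 5, 9]
4 → fault, evict 9, frames [3, 8, 5, 4]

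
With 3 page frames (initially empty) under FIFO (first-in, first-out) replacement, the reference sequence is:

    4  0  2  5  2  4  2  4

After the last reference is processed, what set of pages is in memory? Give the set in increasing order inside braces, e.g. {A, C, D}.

4 -> miss, frames [4]
0 -> miss, frames [4, 0]
2 -> miss, frames [4, 0, 2]
5 -> miss, evict 4, frames [0, 2, 5]
2 -> hit
4 -> miss, evict 0, frames [2, 5, 4]
2 -> hit
4 -> hit

{2, 4, 5}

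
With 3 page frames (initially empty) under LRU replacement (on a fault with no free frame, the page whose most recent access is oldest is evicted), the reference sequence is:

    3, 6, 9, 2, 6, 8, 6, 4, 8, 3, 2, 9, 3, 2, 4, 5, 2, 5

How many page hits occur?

3 → fault, frames (3)
6 → fault, frames (3 6)
9 → fault, frames (3 6 9)
2 → fault, evict 3, frames (6 9 2)
6 → hit
8 → fault, evict 9, frames (2 6 8)
6 → hit
4 → fault, evict 2, frames (8 6 4)
8 → hit
3 → fault, evict 6, frames (4 8 3)
2 → fault, evict 4, frames (8 3 2)
9 → fault, evict 8, frames (3 2 9)
3 → hit
2 → hit
4 → fault, evict 9, frames (3 2 4)
5 → fault, evict 3, frames (2 4 5)
2 → hit
5 → hit
Hits: 7.

7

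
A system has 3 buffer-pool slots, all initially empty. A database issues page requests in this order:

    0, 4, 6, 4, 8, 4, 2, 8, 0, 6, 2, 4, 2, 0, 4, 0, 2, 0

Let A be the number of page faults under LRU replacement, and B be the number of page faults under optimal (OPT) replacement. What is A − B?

Under LRU: F F F . F . F . F F F F . F . . . . → 10 faults.
Under OPT: F F F . F . F . . F . F . . . . . . → 7 faults.
A − B = 10 − 7 = 3.

3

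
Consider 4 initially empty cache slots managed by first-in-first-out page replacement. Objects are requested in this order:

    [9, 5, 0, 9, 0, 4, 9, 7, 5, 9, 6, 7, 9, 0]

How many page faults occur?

8

9 → fault, frames (9)
5 → fault, frames (9 5)
0 → fault, frames (9 5 0)
9 → hit
0 → hit
4 → fault, frames (9 5 0 4)
9 → hit
7 → fault, evict 9, frames (5 0 4 7)
5 → hit
9 → fault, evict 5, frames (0 4 7 9)
6 → fault, evict 0, frames (4 7 9 6)
7 → hit
9 → hit
0 → fault, evict 4, frames (7 9 6 0)
Page faults: 8.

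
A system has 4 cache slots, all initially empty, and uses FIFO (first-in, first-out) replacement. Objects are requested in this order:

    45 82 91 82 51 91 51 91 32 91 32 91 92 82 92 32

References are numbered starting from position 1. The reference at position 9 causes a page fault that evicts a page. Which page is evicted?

45

pos 1: 45 → miss, frames (45)
pos 2: 82 → miss, frames (45 82)
pos 3: 91 → miss, frames (45 82 91)
pos 4: 82 → hit
pos 5: 51 → miss, frames (45 82 91 51)
pos 6: 91 → hit
pos 7: 51 → hit
pos 8: 91 → hit
pos 9: 32 → miss, evict 45, frames (82 91 51 32)
At position 9, page 45 is evicted.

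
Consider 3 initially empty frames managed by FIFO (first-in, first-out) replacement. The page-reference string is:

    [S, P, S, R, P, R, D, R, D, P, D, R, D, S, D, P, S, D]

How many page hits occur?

12

S: fault, frames {S}
P: fault, frames {S,P}
S: hit
R: fault, frames {S,P,R}
P: hit
R: hit
D: fault, evict S, frames {P,R,D}
R: hit
D: hit
P: hit
D: hit
R: hit
D: hit
S: fault, evict P, frames {R,D,S}
D: hit
P: fault, evict R, frames {D,S,P}
S: hit
D: hit
Hits: 12.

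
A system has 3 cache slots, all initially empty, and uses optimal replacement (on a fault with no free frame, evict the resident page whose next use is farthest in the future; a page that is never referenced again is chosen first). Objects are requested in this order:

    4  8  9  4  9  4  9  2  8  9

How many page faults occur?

4 -> fault, frames [4]
8 -> fault, frames [4, 8]
9 -> fault, frames [4, 8, 9]
4 -> hit
9 -> hit
4 -> hit
9 -> hit
2 -> fault, evict 4, frames [8, 9, 2]
8 -> hit
9 -> hit
Page faults: 4.

4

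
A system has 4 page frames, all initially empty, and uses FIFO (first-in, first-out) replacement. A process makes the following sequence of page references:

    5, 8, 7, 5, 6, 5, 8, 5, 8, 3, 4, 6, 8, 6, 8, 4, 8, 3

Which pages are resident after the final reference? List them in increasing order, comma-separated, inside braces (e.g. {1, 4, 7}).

5: fault, frames [5]
8: fault, frames [5, 8]
7: fault, frames [5, 8, 7]
5: hit
6: fault, frames [5, 8, 7, 6]
5: hit
8: hit
5: hit
8: hit
3: fault, evict 5, frames [8, 7, 6, 3]
4: fault, evict 8, frames [7, 6, 3, 4]
6: hit
8: fault, evict 7, frames [6, 3, 4, 8]
6: hit
8: hit
4: hit
8: hit
3: hit

{3, 4, 6, 8}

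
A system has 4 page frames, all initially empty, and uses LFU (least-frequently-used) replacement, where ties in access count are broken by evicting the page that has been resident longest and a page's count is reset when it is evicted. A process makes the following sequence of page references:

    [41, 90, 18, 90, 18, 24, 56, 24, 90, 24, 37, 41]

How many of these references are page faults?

41: miss, frames [41]
90: miss, frames [41, 90]
18: miss, frames [41, 90, 18]
90: hit
18: hit
24: miss, frames [41, 90, 18, 24]
56: miss, evict 41, frames [90, 18, 24, 56]
24: hit
90: hit
24: hit
37: miss, evict 56, frames [90, 18, 24, 37]
41: miss, evict 37, frames [90, 18, 24, 41]
Page faults: 7.

7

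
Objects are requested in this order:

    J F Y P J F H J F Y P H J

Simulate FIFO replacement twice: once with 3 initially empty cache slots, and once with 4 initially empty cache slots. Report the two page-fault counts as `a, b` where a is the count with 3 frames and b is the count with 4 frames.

10, 11

3 frames: F F F F F F F . . F F . F → 10 faults.
4 frames: F F F F . . F F F F F F F → 11 faults.
11 > 10: adding a frame increased faults — Belady's anomaly.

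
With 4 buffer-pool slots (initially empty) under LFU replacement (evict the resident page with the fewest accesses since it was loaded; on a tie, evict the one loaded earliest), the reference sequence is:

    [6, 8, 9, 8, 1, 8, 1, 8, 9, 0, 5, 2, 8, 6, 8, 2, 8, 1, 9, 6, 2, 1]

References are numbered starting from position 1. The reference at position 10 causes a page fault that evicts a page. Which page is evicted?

6

pos 1: 6: miss, frames [6]
pos 2: 8: miss, frames [6, 8]
pos 3: 9: miss, frames [6, 8, 9]
pos 4: 8: hit
pos 5: 1: miss, frames [6, 8, 9, 1]
pos 6: 8: hit
pos 7: 1: hit
pos 8: 8: hit
pos 9: 9: hit
pos 10: 0: miss, evict 6, frames [8, 9, 1, 0]
At position 10, page 6 is evicted.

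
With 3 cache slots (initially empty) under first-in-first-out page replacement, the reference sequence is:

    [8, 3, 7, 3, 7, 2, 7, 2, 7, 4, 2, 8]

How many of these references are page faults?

6

8: miss, frames [8]
3: miss, frames [8, 3]
7: miss, frames [8, 3, 7]
3: hit
7: hit
2: miss, evict 8, frames [3, 7, 2]
7: hit
2: hit
7: hit
4: miss, evict 3, frames [7, 2, 4]
2: hit
8: miss, evict 7, frames [2, 4, 8]
Page faults: 6.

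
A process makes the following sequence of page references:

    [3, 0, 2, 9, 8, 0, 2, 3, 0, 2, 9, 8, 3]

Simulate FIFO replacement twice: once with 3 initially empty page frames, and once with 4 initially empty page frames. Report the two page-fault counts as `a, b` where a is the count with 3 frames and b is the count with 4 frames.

3 frames: F F F F F F F F . . F F . → 10 faults.
4 frames: F F F F F . . F F F F F F → 11 faults.
11 > 10: adding a frame increased faults — Belady's anomaly.

10, 11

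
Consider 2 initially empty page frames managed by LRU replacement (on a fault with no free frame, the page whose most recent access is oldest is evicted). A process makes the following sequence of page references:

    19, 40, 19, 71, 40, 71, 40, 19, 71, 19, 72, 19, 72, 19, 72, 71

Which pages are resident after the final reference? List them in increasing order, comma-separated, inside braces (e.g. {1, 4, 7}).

{71, 72}

19 -> fault, frames (19)
40 -> fault, frames (19 40)
19 -> hit
71 -> fault, evict 40, frames (19 71)
40 -> fault, evict 19, frames (71 40)
71 -> hit
40 -> hit
19 -> fault, evict 71, frames (40 19)
71 -> fault, evict 40, frames (19 71)
19 -> hit
72 -> fault, evict 71, frames (19 72)
19 -> hit
72 -> hit
19 -> hit
72 -> hit
71 -> fault, evict 19, frames (72 71)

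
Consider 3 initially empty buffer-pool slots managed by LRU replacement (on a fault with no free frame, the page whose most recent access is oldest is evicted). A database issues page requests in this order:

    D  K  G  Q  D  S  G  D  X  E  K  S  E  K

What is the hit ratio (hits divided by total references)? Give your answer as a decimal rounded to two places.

D → fault, frames {D}
K → fault, frames {D,K}
G → fault, frames {D,K,G}
Q → fault, evict D, frames {K,G,Q}
D → fault, evict K, frames {G,Q,D}
S → fault, evict G, frames {Q,D,S}
G → fault, evict Q, frames {D,S,G}
D → hit
X → fault, evict S, frames {G,D,X}
E → fault, evict G, frames {D,X,E}
K → fault, evict D, frames {X,E,K}
S → fault, evict X, frames {E,K,S}
E → hit
K → hit
Hits: 3 of 14 references → 3/14 = 0.2143.

0.21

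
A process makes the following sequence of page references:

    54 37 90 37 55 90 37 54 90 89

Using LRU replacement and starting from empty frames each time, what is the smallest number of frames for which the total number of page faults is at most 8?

3

f=1: 10 faults
f=2: 9 faults
f=3: 6 faults
f=4: 5 faults
f=5: 5 faults
Smallest f with faults ≤ 8 is 3.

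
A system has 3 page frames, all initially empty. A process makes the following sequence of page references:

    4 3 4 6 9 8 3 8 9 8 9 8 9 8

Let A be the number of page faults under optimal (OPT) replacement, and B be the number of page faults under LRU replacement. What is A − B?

-1

Under OPT: F F . F F F . . . . . . . . → 5 faults.
Under LRU: F F . F F F F . . . . . . . → 6 faults.
A − B = 5 − 6 = -1.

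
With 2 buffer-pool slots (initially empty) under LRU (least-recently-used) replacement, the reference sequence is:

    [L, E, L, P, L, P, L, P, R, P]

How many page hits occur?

6

L → miss, frames {L}
E → miss, frames {L,E}
L → hit
P → miss, evict E, frames {L,P}
L → hit
P → hit
L → hit
P → hit
R → miss, evict L, frames {P,R}
P → hit
Hits: 6.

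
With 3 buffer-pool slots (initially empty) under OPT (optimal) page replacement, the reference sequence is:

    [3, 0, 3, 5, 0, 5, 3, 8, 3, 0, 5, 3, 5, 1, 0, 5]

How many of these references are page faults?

6

3 -> fault, frames [3]
0 -> fault, frames [3, 0]
3 -> hit
5 -> fault, frames [3, 0, 5]
0 -> hit
5 -> hit
3 -> hit
8 -> fault, evict 5, frames [3, 0, 8]
3 -> hit
0 -> hit
5 -> fault, evict 8, frames [3, 0, 5]
3 -> hit
5 -> hit
1 -> fault, evict 3, frames [0, 5, 1]
0 -> hit
5 -> hit
Page faults: 6.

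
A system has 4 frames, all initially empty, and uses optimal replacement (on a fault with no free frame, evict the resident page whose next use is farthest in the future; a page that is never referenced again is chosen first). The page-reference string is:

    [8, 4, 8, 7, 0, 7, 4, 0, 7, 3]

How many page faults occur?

8: fault, frames {8}
4: fault, frames {8,4}
8: hit
7: fault, frames {8,4,7}
0: fault, frames {8,4,7,0}
7: hit
4: hit
0: hit
7: hit
3: fault, evict 0, frames {8,4,7,3}
Page faults: 5.

5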